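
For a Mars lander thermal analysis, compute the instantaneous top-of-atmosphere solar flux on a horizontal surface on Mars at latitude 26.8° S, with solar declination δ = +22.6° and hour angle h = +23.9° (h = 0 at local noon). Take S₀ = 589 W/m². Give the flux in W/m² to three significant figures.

cos θ_z = sin φ sin δ + cos φ cos δ cos h = -0.173270 + 0.753386 = 0.580116.
Flux = S₀ · cos θ_z = 589 × 0.580116 = 341.7 W/m².

342 W/m²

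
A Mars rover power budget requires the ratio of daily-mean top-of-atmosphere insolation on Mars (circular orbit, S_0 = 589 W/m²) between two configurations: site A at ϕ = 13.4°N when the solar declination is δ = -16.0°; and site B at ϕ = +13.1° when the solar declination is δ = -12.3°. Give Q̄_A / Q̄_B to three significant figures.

Q̄_A / Q̄_B ≈ 0.954

— Configuration A (ϕ=+13.4°):
cos h₀ = −tan(+13.4°) tan(-16.000°) = 0.0683, h₀ = 1.5024 rad.
Bracket: h₀ sin ϕ sin δ + cos ϕ cos δ sin h₀ = 1.5024×0.23175×-0.27564 + 0.97278×0.96126×0.99766 = -0.095973 + 0.932906 = 0.836933.
Q̄ = (S_0/π) × [bracket] = (589/π) × 0.836933 = 156.91 W/m².
— Configuration B (ϕ=+13.1°):
cos h₀ = −tan(+13.1°) tan(-12.300°) = 0.0507, h₀ = 1.5200 rad.
Bracket: h₀ sin ϕ sin δ + cos ϕ cos δ sin h₀ = 1.5200×0.22665×-0.21303 + 0.97398×0.97705×0.99871 = -0.073391 + 0.950400 = 0.877009.
Q̄ = (S_0/π) × [bracket] = (589/π) × 0.877009 = 164.43 W/m².
Ratio Q̄_A / Q̄_B = 156.91 / 164.43 = 0.9543.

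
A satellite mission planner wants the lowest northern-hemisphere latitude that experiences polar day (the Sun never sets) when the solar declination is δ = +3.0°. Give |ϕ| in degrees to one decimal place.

|ϕ| = 87.0°

Polar day requires cos h₀ = −tan ϕ tan δ ≤ −1, i.e. tan ϕ tan δ ≥ 1.
The boundary is |tan ϕ| · |tan δ| = 1, so |ϕ| = 90° − |δ| = 90° − 3.0° = 87.0° in the northern hemisphere.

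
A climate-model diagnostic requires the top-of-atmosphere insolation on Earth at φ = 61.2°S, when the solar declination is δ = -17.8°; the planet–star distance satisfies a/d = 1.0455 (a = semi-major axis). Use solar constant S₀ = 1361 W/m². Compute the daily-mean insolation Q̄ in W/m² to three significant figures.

Q̄ ≈ 455 W/m²

cos H₀ = −tan(-61.2°) tan(-17.800°) = -0.5840, H₀ = 2.1945 rad.
Bracket: H₀ sin φ sin δ + cos φ cos δ sin H₀ = 2.1945×-0.87631×-0.30570 + 0.48175×0.95213×0.81174 = 0.587880 + 0.372336 = 0.960216.
Inverse-square distance factor (a/d)² = 1.0455² = 1.093070.
Q̄ = (S₀/π) × 1.093070 × [bracket] = (1361/π) × 1.093070 × 0.960216 = 454.7 W/m².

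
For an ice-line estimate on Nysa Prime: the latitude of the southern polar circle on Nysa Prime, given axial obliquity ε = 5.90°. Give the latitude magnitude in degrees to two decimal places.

84.10°

The polar circle is the lowest latitude that experiences at least one full rotation of continuous darkness at the northern-summer solstice; it lies at |ϕ| = 90° − ε = 90° − 5.90° = 84.10°.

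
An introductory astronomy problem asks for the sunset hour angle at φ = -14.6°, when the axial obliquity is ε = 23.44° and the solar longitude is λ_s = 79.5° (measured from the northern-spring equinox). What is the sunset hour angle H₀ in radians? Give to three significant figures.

H₀ = 1.46 rad

Solar declination: sin δ = sin ε · sin λ_s = sin 23.44° × sin 79.5° = 0.39113, so δ = +23.025°.
cos H₀ = −tan φ · tan δ = −tan(-14.6°) × tan(+23.025°) = 0.1107, so H₀ = 1.4599 rad = 83.64°.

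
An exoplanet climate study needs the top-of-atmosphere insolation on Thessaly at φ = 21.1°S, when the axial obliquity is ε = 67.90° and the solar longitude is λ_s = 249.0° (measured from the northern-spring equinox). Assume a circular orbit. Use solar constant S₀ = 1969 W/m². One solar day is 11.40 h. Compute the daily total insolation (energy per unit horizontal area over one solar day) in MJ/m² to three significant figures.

Solar declination: sin δ = sin ε · sin λ_s = sin 67.90° × sin 249.0° = -0.86499, so δ = -59.881°.
cos H₀ = −tan(-21.1°) tan(-59.881°) = -0.6652, H₀ = 2.2985 rad.
Bracket: H₀ sin φ sin δ + cos φ cos δ sin H₀ = 2.2985×-0.36000×-0.86499 + 0.93295×0.50179×0.74670 = 0.715745 + 0.349564 = 1.065309.
Q̄ = (S₀/π) × [bracket] = (1969/π) × 1.065309 = 667.68 W/m².
Daily total = Q̄ × 11.40 h × 3600 s/h = 667.68 × 11.40 × 3600 / 10⁶ = 27.40 MJ/m².

27.4 MJ/m²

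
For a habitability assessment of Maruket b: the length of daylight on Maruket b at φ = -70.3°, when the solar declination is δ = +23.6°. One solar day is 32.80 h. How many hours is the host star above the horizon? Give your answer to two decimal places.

0.00 h

cos H₀ = −tan φ · tan δ = 1.2202 ≥ 1, so the host star never rises (polar night) and H₀ = 0.
Daylight = 2H₀/(2π) × 32.80 h = (0.0000/π) × 32.80 = 0.00 h.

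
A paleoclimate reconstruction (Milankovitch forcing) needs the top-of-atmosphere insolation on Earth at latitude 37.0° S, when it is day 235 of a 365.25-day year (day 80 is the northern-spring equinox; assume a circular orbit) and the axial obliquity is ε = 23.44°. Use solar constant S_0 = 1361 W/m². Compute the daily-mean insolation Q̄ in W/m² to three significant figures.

Solar longitude: L_s = 360° × (235 − 80)/365.25 = 152.772°.
sin δ = sin 23.44° × sin 152.772° = 0.18200, so δ = +10.486°.
cos h₀ = −tan(-37.0°) tan(+10.486°) = 0.1395, h₀ = 1.4309 rad.
Bracket: h₀ sin ϕ sin δ + cos ϕ cos δ sin h₀ = 1.4309×-0.60182×0.18200 + 0.79864×0.98330×0.99023 = -0.156728 + 0.777630 = 0.620902.
Q̄ = (S_0/π) × [bracket] = (1361/π) × 0.620902 = 269.0 W/m².

Q̄ ≈ 269 W/m²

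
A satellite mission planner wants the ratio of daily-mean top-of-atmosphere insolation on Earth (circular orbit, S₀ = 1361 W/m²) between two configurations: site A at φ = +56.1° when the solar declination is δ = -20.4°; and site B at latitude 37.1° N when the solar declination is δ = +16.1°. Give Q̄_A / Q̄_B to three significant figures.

Q̄_A / Q̄_B ≈ 0.144

— Configuration A (φ=+56.1°):
cos H₀ = −tan(+56.1°) tan(-20.400°) = 0.5534, H₀ = 0.9843 rad.
Bracket: H₀ sin φ sin δ + cos φ cos δ sin H₀ = 0.9843×0.83001×-0.34857 + 0.55775×0.93728×0.83289 = -0.284774 + 0.435408 = 0.150634.
Q̄ = (S₀/π) × [bracket] = (1361/π) × 0.150634 = 65.258 W/m².
— Configuration B (φ=+37.1°):
cos H₀ = −tan(+37.1°) tan(+16.100°) = -0.2183, H₀ = 1.7909 rad.
Bracket: H₀ sin φ sin δ + cos φ cos δ sin H₀ = 1.7909×0.60321×0.27731 + 0.79758×0.96078×0.97588 = 0.299575 + 0.747816 = 1.047391.
Q̄ = (S₀/π) × [bracket] = (1361/π) × 1.047391 = 453.75 W/m².
Ratio Q̄_A / Q̄_B = 65.258 / 453.75 = 0.1438.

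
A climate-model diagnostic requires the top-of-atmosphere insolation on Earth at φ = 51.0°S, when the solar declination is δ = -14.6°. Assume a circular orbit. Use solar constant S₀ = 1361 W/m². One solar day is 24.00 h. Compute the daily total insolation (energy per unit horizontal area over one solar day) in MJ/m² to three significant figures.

cos H₀ = −tan(-51.0°) tan(-14.600°) = -0.3217, H₀ = 1.8983 rad.
Bracket: H₀ sin φ sin δ + cos φ cos δ sin H₀ = 1.8983×-0.77715×-0.25207 + 0.62932×0.96771×0.94685 = 0.371870 + 0.576631 = 0.948501.
Q̄ = (S₀/π) × [bracket] = (1361/π) × 0.948501 = 410.91 W/m².
Daily total = Q̄ × 24.00 h × 3600 s/h = 410.91 × 24.00 × 3600 / 10⁶ = 35.50 MJ/m².

35.5 MJ/m²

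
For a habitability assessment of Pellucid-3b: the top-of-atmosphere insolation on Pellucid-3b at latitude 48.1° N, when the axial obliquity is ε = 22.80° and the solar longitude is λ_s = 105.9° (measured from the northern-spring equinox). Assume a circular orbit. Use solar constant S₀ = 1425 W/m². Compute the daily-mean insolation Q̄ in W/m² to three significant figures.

Q̄ ≈ 507 W/m²

Solar declination: sin δ = sin ε · sin λ_s = sin 22.80° × sin 105.9° = 0.37269, so δ = +21.882°.
cos H₀ = −tan(+48.1°) tan(+21.882°) = -0.4476, H₀ = 2.0349 rad.
Bracket: H₀ sin φ sin δ + cos φ cos δ sin H₀ = 2.0349×0.74431×0.37269 + 0.66783×0.92796×0.89423 = 0.564475 + 0.554172 = 1.118647.
Q̄ = (S₀/π) × [bracket] = (1425/π) × 1.118647 = 507.4 W/m².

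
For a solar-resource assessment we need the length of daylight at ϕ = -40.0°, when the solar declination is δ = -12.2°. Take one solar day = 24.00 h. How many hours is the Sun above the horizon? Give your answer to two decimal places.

cos h₀ = −tan ϕ · tan δ = −tan(-40.0°) × tan(-12.200°) = -0.1814, so h₀ = 1.7532 rad = 100.45°.
Daylight = 2h₀/(2π) × 24.00 h = (1.7532/π) × 24.00 = 13.39 h.

13.39 h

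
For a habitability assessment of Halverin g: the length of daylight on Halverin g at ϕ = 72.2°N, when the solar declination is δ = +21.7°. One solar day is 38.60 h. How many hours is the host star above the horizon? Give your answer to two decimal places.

38.60 h

Sunrise equation: cos h₀ = −tan ϕ · tan δ = -1.2395 ≤ −1, so the host star never sets (polar day) and h₀ = π.
Daylight = 2h₀/(2π) × 38.60 h = (3.1416/π) × 38.60 = 38.60 h.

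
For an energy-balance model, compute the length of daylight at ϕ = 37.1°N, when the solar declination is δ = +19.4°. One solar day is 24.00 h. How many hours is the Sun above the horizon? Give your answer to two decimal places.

14.06 h

cos h₀ = −tan ϕ · tan δ = −tan(+37.1°) × tan(+19.400°) = -0.2663, so h₀ = 1.8404 rad = 105.45°.
Daylight = 2h₀/(2π) × 24.00 h = (1.8404/π) × 24.00 = 14.06 h.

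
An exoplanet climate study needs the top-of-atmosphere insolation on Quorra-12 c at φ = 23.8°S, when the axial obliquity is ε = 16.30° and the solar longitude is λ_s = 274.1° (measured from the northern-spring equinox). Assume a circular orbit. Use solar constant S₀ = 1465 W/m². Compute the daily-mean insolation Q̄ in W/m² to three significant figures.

Q̄ ≈ 496 W/m²

Solar declination: sin δ = sin ε · sin λ_s = sin 16.30° × sin 274.1° = -0.27995, so δ = -16.257°.
cos H₀ = −tan(-23.8°) tan(-16.257°) = -0.1286, H₀ = 1.6998 rad.
Bracket: H₀ sin φ sin δ + cos φ cos δ sin H₀ = 1.6998×-0.40355×-0.27995 + 0.91496×0.96002×0.99169 = 0.192033 + 0.871081 = 1.063114.
Q̄ = (S₀/π) × [bracket] = (1465/π) × 1.063114 = 495.8 W/m².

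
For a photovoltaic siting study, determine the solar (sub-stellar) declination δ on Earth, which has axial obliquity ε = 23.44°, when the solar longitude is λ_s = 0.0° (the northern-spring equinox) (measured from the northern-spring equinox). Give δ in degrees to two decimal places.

sin δ = sin ε · sin λ_s = sin 23.44° × sin 0.0° = 0.000000.
δ = arcsin(0.000000) = +0.00°.

δ = +0.00°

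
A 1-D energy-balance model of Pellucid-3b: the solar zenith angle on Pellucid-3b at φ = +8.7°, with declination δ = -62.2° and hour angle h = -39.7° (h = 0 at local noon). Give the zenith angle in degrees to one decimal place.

cos θ_z = sin φ sin δ + cos φ cos δ cos h = -0.133802 + 0.354709 = 0.220907.
θ_z = arccos(0.220907) = 77.2°.

θ_z = 77.2°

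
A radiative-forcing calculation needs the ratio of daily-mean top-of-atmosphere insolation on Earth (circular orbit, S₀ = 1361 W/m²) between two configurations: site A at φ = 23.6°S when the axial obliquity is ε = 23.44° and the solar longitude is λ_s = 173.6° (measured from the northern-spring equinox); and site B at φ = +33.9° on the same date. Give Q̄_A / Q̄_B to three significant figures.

— Configuration A (φ=-23.6°):
Solar declination: sin δ = sin ε · sin λ_s = sin 23.44° × sin 173.6° = 0.04434, so δ = +2.541°.
cos H₀ = −tan(-23.6°) tan(+2.541°) = 0.0194, H₀ = 1.5514 rad.
Bracket: H₀ sin φ sin δ + cos φ cos δ sin H₀ = 1.5514×-0.40035×0.04434 + 0.91636×0.99902×0.99981 = -0.027540 + 0.915288 = 0.887748.
Q̄ = (S₀/π) × [bracket] = (1361/π) × 0.887748 = 384.59 W/m².
— Configuration B (φ=+33.9°):
cos H₀ = −tan(+33.9°) tan(+2.541°) = -0.0298, H₀ = 1.6006 rad.
Bracket: H₀ sin φ sin δ + cos φ cos δ sin H₀ = 1.6006×0.55775×0.04434 + 0.83001×0.99902×0.99956 = 0.039584 + 0.828832 = 0.868416.
Q̄ = (S₀/π) × [bracket] = (1361/π) × 0.868416 = 376.21 W/m².
Ratio Q̄_A / Q̄_B = 384.59 / 376.21 = 1.022.

Q̄_A / Q̄_B ≈ 1.02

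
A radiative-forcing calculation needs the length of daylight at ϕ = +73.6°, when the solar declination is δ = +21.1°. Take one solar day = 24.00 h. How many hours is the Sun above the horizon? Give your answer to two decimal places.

24.00 h

Sunrise equation: cos h₀ = −tan ϕ · tan δ = -1.3111 ≤ −1, so the Sun never sets (polar day) and h₀ = π.
Daylight = 2h₀/(2π) × 24.00 h = (3.1416/π) × 24.00 = 24.00 h.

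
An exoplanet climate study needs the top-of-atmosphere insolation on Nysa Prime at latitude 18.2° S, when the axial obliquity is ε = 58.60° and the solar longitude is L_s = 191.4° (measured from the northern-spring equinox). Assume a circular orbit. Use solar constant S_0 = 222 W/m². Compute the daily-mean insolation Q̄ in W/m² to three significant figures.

Q̄ ≈ 72.1 W/m²

Solar declination: sin δ = sin ε · sin L_s = sin 58.60° × sin 191.4° = -0.16871, so δ = -9.713°.
cos h₀ = −tan(-18.2°) tan(-9.713°) = -0.0563, h₀ = 1.6271 rad.
Bracket: h₀ sin ϕ sin δ + cos ϕ cos δ sin h₀ = 1.6271×-0.31233×-0.16871 + 0.94997×0.98567×0.99842 = 0.085737 + 0.934877 = 1.020614.
Q̄ = (S_0/π) × [bracket] = (222/π) × 1.020614 = 72.12 W/m².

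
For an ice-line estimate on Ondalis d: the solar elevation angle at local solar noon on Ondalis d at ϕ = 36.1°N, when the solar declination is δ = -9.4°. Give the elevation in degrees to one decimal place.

At local noon the hour angle is zero, so the zenith angle equals |ϕ − δ| = |+36.1° − (-9.400°)| = 45.500°.
Elevation = 90° − 45.500° = 44.5°.

44.5°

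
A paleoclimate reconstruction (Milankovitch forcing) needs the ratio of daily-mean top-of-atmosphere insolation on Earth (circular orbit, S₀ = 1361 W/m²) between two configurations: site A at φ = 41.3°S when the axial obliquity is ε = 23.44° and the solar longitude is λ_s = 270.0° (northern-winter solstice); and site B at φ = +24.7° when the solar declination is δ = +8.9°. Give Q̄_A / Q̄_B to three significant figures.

Q̄_A / Q̄_B ≈ 1.15

— Configuration A (φ=-41.3°):
Solar declination: sin δ = sin ε · sin λ_s = sin 23.44° × sin 270.0° = -0.39779, so δ = -23.440°.
cos H₀ = −tan(-41.3°) tan(-23.440°) = -0.3809, H₀ = 1.9616 rad.
Bracket: H₀ sin φ sin δ + cos φ cos δ sin H₀ = 1.9616×-0.66000×-0.39779 + 0.75126×0.91748×0.92462 = 0.515001 + 0.637309 = 1.152310.
Q̄ = (S₀/π) × [bracket] = (1361/π) × 1.152310 = 499.20 W/m².
— Configuration B (φ=+24.7°):
cos H₀ = −tan(+24.7°) tan(+8.900°) = -0.0720, H₀ = 1.6429 rad.
Bracket: H₀ sin φ sin δ + cos φ cos δ sin H₀ = 1.6429×0.41787×0.15471 + 0.90851×0.98796×0.99740 = 0.106211 + 0.895238 = 1.001449.
Q̄ = (S₀/π) × [bracket] = (1361/π) × 1.001449 = 433.85 W/m².
Ratio Q̄_A / Q̄_B = 499.20 / 433.85 = 1.151.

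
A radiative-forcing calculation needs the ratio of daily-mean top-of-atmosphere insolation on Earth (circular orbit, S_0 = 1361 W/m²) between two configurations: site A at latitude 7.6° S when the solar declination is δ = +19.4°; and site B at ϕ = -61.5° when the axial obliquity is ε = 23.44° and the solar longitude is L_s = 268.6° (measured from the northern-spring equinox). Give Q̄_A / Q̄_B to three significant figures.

Q̄_A / Q̄_B ≈ 0.763

— Configuration A (ϕ=-7.6°):
cos h₀ = −tan(-7.6°) tan(+19.400°) = 0.0470, h₀ = 1.5238 rad.
Bracket: h₀ sin ϕ sin δ + cos ϕ cos δ sin h₀ = 1.5238×-0.13226×0.33216 + 0.99122×0.94322×0.99890 = -0.066943 + 0.933910 = 0.866967.
Q̄ = (S_0/π) × [bracket] = (1361/π) × 0.866967 = 375.59 W/m².
— Configuration B (ϕ=-61.5°):
Solar declination: sin δ = sin ε · sin L_s = sin 23.44° × sin 268.6° = -0.39767, so δ = -23.433°.
cos h₀ = −tan(-61.5°) tan(-23.433°) = -0.7982, h₀ = 2.4952 rad.
Bracket: h₀ sin ϕ sin δ + cos ϕ cos δ sin h₀ = 2.4952×-0.87882×-0.39767 + 0.47716×0.91753×0.60233 = 0.872023 + 0.263705 = 1.135728.
Q̄ = (S_0/π) × [bracket] = (1361/π) × 1.135728 = 492.02 W/m².
Ratio Q̄_A / Q̄_B = 375.59 / 492.02 = 0.7634.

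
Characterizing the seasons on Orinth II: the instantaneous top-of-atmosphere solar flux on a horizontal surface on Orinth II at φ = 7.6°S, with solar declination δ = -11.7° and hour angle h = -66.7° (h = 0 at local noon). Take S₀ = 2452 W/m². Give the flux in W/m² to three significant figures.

cos θ_z = sin φ sin δ + cos φ cos δ cos h = 0.026820 + 0.383925 = 0.410745.
Flux = S₀ · cos θ_z = 2452 × 0.410745 = 1007 W/m².

1.01e+03 W/m²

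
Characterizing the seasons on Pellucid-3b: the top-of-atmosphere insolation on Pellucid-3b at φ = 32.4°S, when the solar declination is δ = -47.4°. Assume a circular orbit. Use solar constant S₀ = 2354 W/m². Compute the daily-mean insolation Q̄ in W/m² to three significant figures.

cos H₀ = −tan(-32.4°) tan(-47.400°) = -0.6901, H₀ = 2.3325 rad.
Bracket: H₀ sin φ sin δ + cos φ cos δ sin H₀ = 2.3325×-0.53583×-0.73610 + 0.84433×0.67688×0.72367 = 0.919995 + 0.413585 = 1.333580.
Q̄ = (S₀/π) × [bracket] = (2354/π) × 1.333580 = 999.3 W/m².

Q̄ ≈ 999 W/m²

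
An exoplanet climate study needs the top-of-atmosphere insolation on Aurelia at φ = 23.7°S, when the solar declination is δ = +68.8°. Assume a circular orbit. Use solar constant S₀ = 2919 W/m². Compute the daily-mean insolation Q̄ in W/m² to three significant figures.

cos H₀ = −tan(-23.7°) tan(+68.800°) = 1.1317 ≥ 1 ⇒ polar night, H₀ = 0 and Q̄ = 0.

Q̄ ≈ 0.00 W/m²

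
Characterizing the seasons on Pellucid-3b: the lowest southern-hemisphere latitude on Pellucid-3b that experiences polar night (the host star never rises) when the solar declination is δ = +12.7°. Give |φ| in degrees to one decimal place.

|φ| = 77.3°

Polar night requires cos H₀ = −tan φ tan δ ≥ 1, i.e. tan φ tan δ ≤ −1.
The boundary is |tan φ| · |tan δ| = 1, so |φ| = 90° − |δ| = 90° − 12.7° = 77.3° in the southern hemisphere.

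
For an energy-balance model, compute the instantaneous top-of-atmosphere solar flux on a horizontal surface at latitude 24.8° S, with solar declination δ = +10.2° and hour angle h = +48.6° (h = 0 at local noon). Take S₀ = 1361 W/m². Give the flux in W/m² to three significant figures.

703 W/m²

cos θ_z = sin φ sin δ + cos φ cos δ cos h = -0.074279 + 0.590836 = 0.516557.
Flux = S₀ · cos θ_z = 1361 × 0.516557 = 703.0 W/m².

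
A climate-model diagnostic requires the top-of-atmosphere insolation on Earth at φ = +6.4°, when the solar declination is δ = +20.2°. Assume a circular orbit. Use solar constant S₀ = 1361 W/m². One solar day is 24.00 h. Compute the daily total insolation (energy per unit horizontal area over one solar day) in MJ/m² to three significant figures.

37.2 MJ/m²

cos H₀ = −tan(+6.4°) tan(+20.200°) = -0.0413, H₀ = 1.6121 rad.
Bracket: H₀ sin φ sin δ + cos φ cos δ sin H₀ = 1.6121×0.11147×0.34530 + 0.99377×0.93849×0.99915 = 0.062051 + 0.931850 = 0.993901.
Q̄ = (S₀/π) × [bracket] = (1361/π) × 0.993901 = 430.58 W/m².
Daily total = Q̄ × 24.00 h × 3600 s/h = 430.58 × 24.00 × 3600 / 10⁶ = 37.20 MJ/m².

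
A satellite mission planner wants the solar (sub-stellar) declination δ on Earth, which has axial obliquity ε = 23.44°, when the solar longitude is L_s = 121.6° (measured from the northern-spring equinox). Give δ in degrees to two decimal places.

δ = +19.80°

sin δ = sin ε · sin L_s = sin 23.44° × sin 121.6° = 0.338807.
δ = arcsin(0.338807) = +19.80°.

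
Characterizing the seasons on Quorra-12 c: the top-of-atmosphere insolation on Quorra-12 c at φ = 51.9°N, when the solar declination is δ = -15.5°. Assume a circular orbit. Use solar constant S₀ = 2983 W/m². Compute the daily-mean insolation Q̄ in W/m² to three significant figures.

cos H₀ = −tan(+51.9°) tan(-15.500°) = 0.3537, H₀ = 1.2093 rad.
Bracket: H₀ sin φ sin δ + cos φ cos δ sin H₀ = 1.2093×0.78694×-0.26724 + 0.61704×0.96363×0.93536 = -0.254318 + 0.556163 = 0.301845.
Q̄ = (S₀/π) × [bracket] = (2983/π) × 0.301845 = 286.6 W/m².

Q̄ ≈ 287 W/m²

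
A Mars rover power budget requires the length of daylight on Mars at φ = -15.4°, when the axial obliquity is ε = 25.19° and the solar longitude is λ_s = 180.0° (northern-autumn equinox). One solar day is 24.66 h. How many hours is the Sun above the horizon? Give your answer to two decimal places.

Solar declination: sin δ = sin ε · sin λ_s = sin 25.19° × sin 180.0° = 0.00000, so δ = +0.000°.
cos H₀ = −tan φ · tan δ = −tan(-15.4°) × tan(+0.000°) = 0.0000, so H₀ = 1.5708 rad = 90.00°.
Daylight = 2H₀/(2π) × 24.66 h = (1.5708/π) × 24.66 = 12.33 h.

12.33 h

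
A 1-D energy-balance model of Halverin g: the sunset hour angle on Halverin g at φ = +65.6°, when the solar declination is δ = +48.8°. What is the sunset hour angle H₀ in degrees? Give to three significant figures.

Sunrise equation: cos H₀ = −tan φ · tan δ = -2.5182 ≤ −1, so the host star never sets (polar day) and H₀ = π.

H₀ = 180°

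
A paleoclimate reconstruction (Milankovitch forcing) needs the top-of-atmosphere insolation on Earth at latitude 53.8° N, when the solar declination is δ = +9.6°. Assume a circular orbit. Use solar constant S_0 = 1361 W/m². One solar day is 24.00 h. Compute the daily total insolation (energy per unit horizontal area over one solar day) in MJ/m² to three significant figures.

cos h₀ = −tan(+53.8°) tan(+9.600°) = -0.2311, h₀ = 1.8040 rad.
Bracket: h₀ sin ϕ sin δ + cos ϕ cos δ sin h₀ = 1.8040×0.80696×0.16677 + 0.59061×0.98600×0.97293 = 0.242776 + 0.566577 = 0.809353.
Q̄ = (S_0/π) × [bracket] = (1361/π) × 0.809353 = 350.63 W/m².
Daily total = Q̄ × 24.00 h × 3600 s/h = 350.63 × 24.00 × 3600 / 10⁶ = 30.29 MJ/m².

30.3 MJ/m²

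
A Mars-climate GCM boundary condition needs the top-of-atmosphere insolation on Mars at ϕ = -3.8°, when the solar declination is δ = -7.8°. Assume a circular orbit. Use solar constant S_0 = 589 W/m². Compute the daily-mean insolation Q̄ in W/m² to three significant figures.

cos h₀ = −tan(-3.8°) tan(-7.800°) = -0.0091, h₀ = 1.5799 rad.
Bracket: h₀ sin ϕ sin δ + cos ϕ cos δ sin h₀ = 1.5799×-0.06627×-0.13572 + 0.99780×0.99075×0.99996 = 0.014210 + 0.988531 = 1.002741.
Q̄ = (S_0/π) × [bracket] = (589/π) × 1.002741 = 188.0 W/m².

Q̄ ≈ 188 W/m²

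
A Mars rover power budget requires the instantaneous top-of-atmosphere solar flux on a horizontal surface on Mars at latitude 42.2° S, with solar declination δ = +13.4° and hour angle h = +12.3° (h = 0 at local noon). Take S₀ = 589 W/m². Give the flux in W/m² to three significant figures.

323 W/m²

cos θ_z = sin φ sin δ + cos φ cos δ cos h = -0.155670 + 0.704095 = 0.548425.
Flux = S₀ · cos θ_z = 589 × 0.548425 = 323.0 W/m².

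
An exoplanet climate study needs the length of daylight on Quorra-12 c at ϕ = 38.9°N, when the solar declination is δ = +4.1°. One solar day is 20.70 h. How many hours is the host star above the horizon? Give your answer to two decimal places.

cos h₀ = −tan ϕ · tan δ = −tan(+38.9°) × tan(+4.100°) = -0.0578, so h₀ = 1.6287 rad = 93.32°.
Daylight = 2h₀/(2π) × 20.70 h = (1.6287/π) × 20.70 = 10.73 h.

10.73 h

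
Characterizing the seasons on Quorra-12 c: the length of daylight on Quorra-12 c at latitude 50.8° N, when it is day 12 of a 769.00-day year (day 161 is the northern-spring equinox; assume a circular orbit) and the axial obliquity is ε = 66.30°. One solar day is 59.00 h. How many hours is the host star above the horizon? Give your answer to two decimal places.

0.00 h

Solar longitude: λ_s = 360° × (12 − 161)/769.00 = -69.753°, i.e. -69.753° + 360° = 290.247°.
sin δ = sin 66.30° × sin 290.247° = -0.85908, so δ = -59.214°.
cos H₀ = −tan φ · tan δ = 2.0580 ≥ 1, so the host star never rises (polar night) and H₀ = 0.
Daylight = 2H₀/(2π) × 59.00 h = (0.0000/π) × 59.00 = 0.00 h.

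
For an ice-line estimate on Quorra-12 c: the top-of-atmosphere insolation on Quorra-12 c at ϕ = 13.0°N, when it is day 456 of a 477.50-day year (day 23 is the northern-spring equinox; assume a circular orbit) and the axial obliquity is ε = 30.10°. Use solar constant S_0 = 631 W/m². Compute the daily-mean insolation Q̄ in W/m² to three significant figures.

Solar longitude: L_s = 360° × (456 − 23)/477.50 = 326.450°.
sin δ = sin 30.10° × sin 326.450° = -0.27717, so δ = -16.091°.
cos h₀ = −tan(+13.0°) tan(-16.091°) = 0.0666, h₀ = 1.5041 rad.
Bracket: h₀ sin ϕ sin δ + cos ϕ cos δ sin h₀ = 1.5041×0.22495×-0.27717 + 0.97437×0.96082×0.99778 = -0.093780 + 0.934116 = 0.840336.
Q̄ = (S_0/π) × [bracket] = (631/π) × 0.840336 = 168.8 W/m².

Q̄ ≈ 169 W/m²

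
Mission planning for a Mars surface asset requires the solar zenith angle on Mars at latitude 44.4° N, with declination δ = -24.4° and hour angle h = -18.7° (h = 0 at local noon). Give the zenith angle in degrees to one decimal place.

θ_z = 70.9°

cos θ_z = sin φ sin δ + cos φ cos δ cos h = -0.289034 + 0.616311 = 0.327277.
θ_z = arccos(0.327277) = 70.9°.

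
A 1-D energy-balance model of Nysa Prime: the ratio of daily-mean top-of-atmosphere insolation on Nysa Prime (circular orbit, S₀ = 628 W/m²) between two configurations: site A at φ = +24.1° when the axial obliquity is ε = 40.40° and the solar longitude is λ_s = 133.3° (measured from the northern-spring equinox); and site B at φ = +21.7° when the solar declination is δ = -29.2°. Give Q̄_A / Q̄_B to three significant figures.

— Configuration A (φ=+24.1°):
Solar declination: sin δ = sin ε · sin λ_s = sin 40.40° × sin 133.3° = 0.47168, so δ = +28.144°.
cos H₀ = −tan(+24.1°) tan(+28.144°) = -0.2393, H₀ = 1.8124 rad.
Bracket: H₀ sin φ sin δ + cos φ cos δ sin H₀ = 1.8124×0.40833×0.47168 + 0.91283×0.88177×0.97095 = 0.349070 + 0.781524 = 1.130594.
Q̄ = (S₀/π) × [bracket] = (628/π) × 1.130594 = 226.00 W/m².
— Configuration B (φ=+21.7°):
cos H₀ = −tan(+21.7°) tan(-29.200°) = 0.2224, H₀ = 1.3465 rad.
Bracket: H₀ sin φ sin δ + cos φ cos δ sin H₀ = 1.3465×0.36975×-0.48786 + 0.92913×0.87292×0.97495 = -0.242890 + 0.790739 = 0.547849.
Q̄ = (S₀/π) × [bracket] = (628/π) × 0.547849 = 109.51 W/m².
Ratio Q̄_A / Q̄_B = 226.00 / 109.51 = 2.064.

Q̄_A / Q̄_B ≈ 2.06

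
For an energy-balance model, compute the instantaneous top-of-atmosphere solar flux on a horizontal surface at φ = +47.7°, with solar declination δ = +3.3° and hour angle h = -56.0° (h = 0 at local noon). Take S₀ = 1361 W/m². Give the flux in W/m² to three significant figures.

cos θ_z = sin φ sin δ + cos φ cos δ cos h = 0.042576 + 0.375720 = 0.418296.
Flux = S₀ · cos θ_z = 1361 × 0.418296 = 569.3 W/m².

569 W/m²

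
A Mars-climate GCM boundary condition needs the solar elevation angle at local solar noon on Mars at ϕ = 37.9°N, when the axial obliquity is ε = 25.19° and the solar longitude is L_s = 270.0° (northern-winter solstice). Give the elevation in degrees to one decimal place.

Solar declination: sin δ = sin ε · sin L_s = sin 25.19° × sin 270.0° = -0.42562, so δ = -25.190°.
At local noon the hour angle is zero, so the zenith angle equals |ϕ − δ| = |+37.9° − (-25.190°)| = 63.090°.
Elevation = 90° − 63.090° = 26.9°.

26.9°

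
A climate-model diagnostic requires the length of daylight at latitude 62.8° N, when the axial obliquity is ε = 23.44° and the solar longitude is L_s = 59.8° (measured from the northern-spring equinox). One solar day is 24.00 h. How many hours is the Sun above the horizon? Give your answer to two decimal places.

18.06 h

Solar declination: sin δ = sin ε · sin L_s = sin 23.44° × sin 59.8° = 0.34380, so δ = +20.108°.
cos h₀ = −tan ϕ · tan δ = −tan(+62.8°) × tan(+20.108°) = -0.7124, so h₀ = 2.3637 rad = 135.43°.
Daylight = 2h₀/(2π) × 24.00 h = (2.3637/π) × 24.00 = 18.06 h.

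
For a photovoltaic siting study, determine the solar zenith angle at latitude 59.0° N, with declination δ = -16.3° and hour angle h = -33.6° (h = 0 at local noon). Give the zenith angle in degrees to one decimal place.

θ_z = 80.1°

cos θ_z = sin φ sin δ + cos φ cos δ cos h = -0.240578 + 0.411743 = 0.171165.
θ_z = arccos(0.171165) = 80.1°.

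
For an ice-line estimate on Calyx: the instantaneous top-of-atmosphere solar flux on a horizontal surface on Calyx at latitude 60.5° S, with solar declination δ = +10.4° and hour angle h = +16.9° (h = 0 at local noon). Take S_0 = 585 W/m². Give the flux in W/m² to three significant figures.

cos θ_z = sin ϕ sin δ + cos ϕ cos δ cos h = -0.157116 + 0.463417 = 0.306301.
Flux = S_0 · cos θ_z = 585 × 0.306301 = 179.2 W/m².

179 W/m²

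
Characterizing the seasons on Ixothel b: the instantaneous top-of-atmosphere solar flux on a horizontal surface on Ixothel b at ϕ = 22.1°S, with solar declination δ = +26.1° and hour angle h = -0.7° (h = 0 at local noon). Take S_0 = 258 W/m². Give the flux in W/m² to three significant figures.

cos θ_z = sin ϕ sin δ + cos ϕ cos δ cos h = -0.165516 + 0.831986 = 0.666470.
Flux = S_0 · cos θ_z = 258 × 0.666470 = 171.9 W/m².

172 W/m²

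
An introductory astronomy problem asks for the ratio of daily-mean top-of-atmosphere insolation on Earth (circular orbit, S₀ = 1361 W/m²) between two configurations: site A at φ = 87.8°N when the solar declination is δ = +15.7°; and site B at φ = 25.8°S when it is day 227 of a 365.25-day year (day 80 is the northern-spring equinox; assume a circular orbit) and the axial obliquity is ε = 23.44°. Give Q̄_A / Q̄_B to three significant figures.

Q̄_A / Q̄_B ≈ 1.17

— Configuration A (φ=+87.8°):
cos H₀ = −tan(+87.8°) tan(+15.700°) = -7.3169 ≤ −1 ⇒ polar day, H₀ = π.
Bracket: H₀ sin φ sin δ + cos φ cos δ sin H₀ = 3.1416×0.99926×0.27060 + 0.03839×0.96269×0.00000 = 0.849488 + 0.000000 = 0.849488.
Q̄ = (S₀/π) × [bracket] = (1361/π) × 0.849488 = 368.01 W/m².
— Configuration B (φ=-25.8°):
Solar longitude: λ_s = 360° × (227 − 80)/365.25 = 144.887°.
sin δ = sin 23.44° × sin 144.887° = 0.22880, so δ = +13.227°.
cos H₀ = −tan(-25.8°) tan(+13.227°) = 0.1136, H₀ = 1.4569 rad.
Bracket: H₀ sin φ sin δ + cos φ cos δ sin H₀ = 1.4569×-0.43523×0.22880 + 0.90032×0.97347×0.99352 = -0.145079 + 0.870755 = 0.725676.
Q̄ = (S₀/π) × [bracket] = (1361/π) × 0.725676 = 314.38 W/m².
Ratio Q̄_A / Q̄_B = 368.01 / 314.38 = 1.171.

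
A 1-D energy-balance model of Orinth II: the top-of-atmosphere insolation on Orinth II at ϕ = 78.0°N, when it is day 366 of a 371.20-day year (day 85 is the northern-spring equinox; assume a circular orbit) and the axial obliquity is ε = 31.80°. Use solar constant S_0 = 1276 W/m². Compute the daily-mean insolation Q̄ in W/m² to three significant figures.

Solar longitude: L_s = 360° × (366 − 85)/371.20 = 272.522°.
sin δ = sin 31.80° × sin 272.522° = -0.52645, so δ = -31.766°.
cos h₀ = −tan(+78.0°) tan(-31.766°) = 2.9131 ≥ 1 ⇒ polar night, h₀ = 0 and Q̄ = 0.

Q̄ ≈ 0.00 W/m²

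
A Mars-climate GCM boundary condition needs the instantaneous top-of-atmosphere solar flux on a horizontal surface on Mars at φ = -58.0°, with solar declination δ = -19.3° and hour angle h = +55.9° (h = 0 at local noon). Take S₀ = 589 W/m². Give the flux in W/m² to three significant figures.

330 W/m²

cos θ_z = sin φ sin δ + cos φ cos δ cos h = 0.280292 + 0.280397 = 0.560689.
Flux = S₀ · cos θ_z = 589 × 0.560689 = 330.2 W/m².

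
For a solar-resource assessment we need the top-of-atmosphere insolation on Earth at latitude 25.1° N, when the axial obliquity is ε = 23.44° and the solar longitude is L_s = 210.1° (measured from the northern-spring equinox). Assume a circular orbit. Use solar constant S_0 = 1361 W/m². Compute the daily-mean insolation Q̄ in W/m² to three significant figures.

Q̄ ≈ 329 W/m²

Solar declination: sin δ = sin ε · sin L_s = sin 23.44° × sin 210.1° = -0.19950, so δ = -11.507°.
cos h₀ = −tan(+25.1°) tan(-11.507°) = 0.0954, h₀ = 1.4753 rad.
Bracket: h₀ sin ϕ sin δ + cos ϕ cos δ sin h₀ = 1.4753×0.42420×-0.19950 + 0.90557×0.97990×0.99544 = -0.124852 + 0.883322 = 0.758470.
Q̄ = (S_0/π) × [bracket] = (1361/π) × 0.758470 = 328.6 W/m².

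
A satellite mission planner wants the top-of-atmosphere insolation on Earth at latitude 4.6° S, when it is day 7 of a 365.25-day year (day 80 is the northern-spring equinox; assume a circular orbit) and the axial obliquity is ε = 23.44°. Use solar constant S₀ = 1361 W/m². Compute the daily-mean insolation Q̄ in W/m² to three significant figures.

Solar longitude: λ_s = 360° × (7 − 80)/365.25 = -71.951°, i.e. -71.951° + 360° = 288.049°.
sin δ = sin 23.44° × sin 288.049° = -0.37821, so δ = -22.223°.
cos H₀ = −tan(-4.6°) tan(-22.223°) = -0.0329, H₀ = 1.6037 rad.
Bracket: H₀ sin φ sin δ + cos φ cos δ sin H₀ = 1.6037×-0.08020×-0.37821 + 0.99678×0.92572×0.99946 = 0.048644 + 0.922241 = 0.970885.
Q̄ = (S₀/π) × [bracket] = (1361/π) × 0.970885 = 420.6 W/m².

Q̄ ≈ 421 W/m²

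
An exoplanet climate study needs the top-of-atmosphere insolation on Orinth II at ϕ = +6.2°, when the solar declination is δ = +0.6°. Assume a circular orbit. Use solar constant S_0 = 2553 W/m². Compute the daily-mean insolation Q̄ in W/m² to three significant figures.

cos h₀ = −tan(+6.2°) tan(+0.600°) = -0.0011, h₀ = 1.5719 rad.
Bracket: h₀ sin ϕ sin δ + cos ϕ cos δ sin h₀ = 1.5719×0.10800×0.01047 + 0.99415×0.99995×1.00000 = 0.001777 + 0.994100 = 0.995877.
Q̄ = (S_0/π) × [bracket] = (2553/π) × 0.995877 = 809.3 W/m².

Q̄ ≈ 809 W/m²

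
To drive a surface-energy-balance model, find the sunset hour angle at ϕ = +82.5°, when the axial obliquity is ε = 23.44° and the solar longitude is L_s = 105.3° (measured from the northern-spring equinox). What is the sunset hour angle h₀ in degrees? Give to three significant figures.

Solar declination: sin δ = sin ε · sin L_s = sin 23.44° × sin 105.3° = 0.38369, so δ = +22.562°.
Sunrise equation: cos h₀ = −tan ϕ · tan δ = -3.1560 ≤ −1, so the Sun never sets (polar day) and h₀ = π.

h₀ = 180°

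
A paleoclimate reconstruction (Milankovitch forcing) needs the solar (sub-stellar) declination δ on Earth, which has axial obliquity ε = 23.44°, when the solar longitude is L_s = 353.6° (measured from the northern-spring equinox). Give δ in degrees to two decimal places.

sin δ = sin ε · sin L_s = sin 23.44° × sin 353.6° = -0.044341.
δ = arcsin(-0.044341) = -2.54°.

δ = -2.54°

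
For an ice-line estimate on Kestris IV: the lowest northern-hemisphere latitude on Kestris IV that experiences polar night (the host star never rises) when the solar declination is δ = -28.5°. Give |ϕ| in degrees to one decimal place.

Polar night requires cos h₀ = −tan ϕ tan δ ≥ 1, i.e. tan ϕ tan δ ≤ −1.
The boundary is |tan ϕ| · |tan δ| = 1, so |ϕ| = 90° − |δ| = 90° − 28.5° = 61.5° in the northern hemisphere.

|ϕ| = 61.5°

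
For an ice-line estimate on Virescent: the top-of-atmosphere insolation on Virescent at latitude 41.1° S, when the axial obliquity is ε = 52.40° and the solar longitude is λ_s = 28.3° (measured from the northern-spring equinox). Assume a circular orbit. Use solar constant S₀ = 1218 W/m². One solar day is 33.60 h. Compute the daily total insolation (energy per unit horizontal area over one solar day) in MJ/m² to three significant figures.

16.6 MJ/m²

Solar declination: sin δ = sin ε · sin λ_s = sin 52.40° × sin 28.3° = 0.37562, so δ = +22.062°.
cos H₀ = −tan(-41.1°) tan(+22.062°) = 0.3536, H₀ = 1.2094 rad.
Bracket: H₀ sin φ sin δ + cos φ cos δ sin H₀ = 1.2094×-0.65738×0.37562 + 0.75356×0.92678×0.93541 = -0.298631 + 0.653276 = 0.354645.
Q̄ = (S₀/π) × [bracket] = (1218/π) × 0.354645 = 137.50 W/m².
Daily total = Q̄ × 33.60 h × 3600 s/h = 137.50 × 33.60 × 3600 / 10⁶ = 16.63 MJ/m².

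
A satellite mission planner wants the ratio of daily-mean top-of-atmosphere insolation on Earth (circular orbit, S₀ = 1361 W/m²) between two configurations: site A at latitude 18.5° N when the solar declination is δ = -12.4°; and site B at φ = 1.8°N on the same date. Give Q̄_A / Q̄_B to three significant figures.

Q̄_A / Q̄_B ≈ 0.851

— Configuration A (φ=+18.5°):
cos H₀ = −tan(+18.5°) tan(-12.400°) = 0.0736, H₀ = 1.4972 rad.
Bracket: H₀ sin φ sin δ + cos φ cos δ sin H₀ = 1.4972×0.31730×-0.21474 + 0.94832×0.97667×0.99729 = -0.102015 + 0.923686 = 0.821671.
Q̄ = (S₀/π) × [bracket] = (1361/π) × 0.821671 = 355.96 W/m².
— Configuration B (φ=+1.8°):
cos H₀ = −tan(+1.8°) tan(-12.400°) = 0.0069, H₀ = 1.5639 rad.
Bracket: H₀ sin φ sin δ + cos φ cos δ sin H₀ = 1.5639×0.03141×-0.21474 + 0.99951×0.97667×0.99998 = -0.010548 + 0.976172 = 0.965624.
Q̄ = (S₀/π) × [bracket] = (1361/π) × 0.965624 = 418.33 W/m².
Ratio Q̄_A / Q̄_B = 355.96 / 418.33 = 0.8509.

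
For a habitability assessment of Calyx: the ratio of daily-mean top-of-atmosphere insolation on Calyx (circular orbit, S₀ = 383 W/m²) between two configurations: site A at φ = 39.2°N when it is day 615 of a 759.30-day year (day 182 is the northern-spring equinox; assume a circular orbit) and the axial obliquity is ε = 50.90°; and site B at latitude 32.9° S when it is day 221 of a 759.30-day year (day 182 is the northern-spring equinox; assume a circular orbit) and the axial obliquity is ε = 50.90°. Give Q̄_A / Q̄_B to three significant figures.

Q̄_A / Q̄_B ≈ 0.703

— Configuration A (φ=+39.2°):
Solar longitude: λ_s = 360° × (615 − 182)/759.30 = 205.294°.
sin δ = sin 50.90° × sin 205.294° = -0.33158, so δ = -19.365°.
cos H₀ = −tan(+39.2°) tan(-19.365°) = 0.2866, H₀ = 1.2801 rad.
Bracket: H₀ sin φ sin δ + cos φ cos δ sin H₀ = 1.2801×0.63203×-0.33158 + 0.77494×0.94343×0.95804 = -0.268269 + 0.700425 = 0.432156.
Q̄ = (S₀/π) × [bracket] = (383/π) × 0.432156 = 52.685 W/m².
— Configuration B (φ=-32.9°):
Solar longitude: λ_s = 360° × (221 − 182)/759.30 = 18.491°.
sin δ = sin 50.90° × sin 18.491° = 0.24612, so δ = +14.248°.
cos H₀ = −tan(-32.9°) tan(+14.248°) = 0.1643, H₀ = 1.4058 rad.
Bracket: H₀ sin φ sin δ + cos φ cos δ sin H₀ = 1.4058×-0.54317×0.24612 + 0.83962×0.96924×0.98641 = -0.187934 + 0.802734 = 0.614800.
Q̄ = (S₀/π) × [bracket] = (383/π) × 0.614800 = 74.952 W/m².
Ratio Q̄_A / Q̄_B = 52.685 / 74.952 = 0.7029.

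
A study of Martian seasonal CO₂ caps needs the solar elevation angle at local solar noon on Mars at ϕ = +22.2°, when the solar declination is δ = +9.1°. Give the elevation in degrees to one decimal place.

At local noon the hour angle is zero, so the zenith angle equals |ϕ − δ| = |+22.2° − (+9.100°)| = 13.100°.
Elevation = 90° − 13.100° = 76.9°.

76.9°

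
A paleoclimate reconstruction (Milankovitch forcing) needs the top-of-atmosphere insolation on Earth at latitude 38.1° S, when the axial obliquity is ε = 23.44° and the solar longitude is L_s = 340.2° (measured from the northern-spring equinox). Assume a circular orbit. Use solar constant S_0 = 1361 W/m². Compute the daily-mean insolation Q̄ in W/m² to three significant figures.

Solar declination: sin δ = sin ε · sin L_s = sin 23.44° × sin 340.2° = -0.13475, so δ = -7.744°.
cos h₀ = −tan(-38.1°) tan(-7.744°) = -0.1066, h₀ = 1.6776 rad.
Bracket: h₀ sin ϕ sin δ + cos ϕ cos δ sin h₀ = 1.6776×-0.61704×-0.13475 + 0.78694×0.99088×0.99430 = 0.139486 + 0.775318 = 0.914804.
Q̄ = (S_0/π) × [bracket] = (1361/π) × 0.914804 = 396.3 W/m².

Q̄ ≈ 396 W/m²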